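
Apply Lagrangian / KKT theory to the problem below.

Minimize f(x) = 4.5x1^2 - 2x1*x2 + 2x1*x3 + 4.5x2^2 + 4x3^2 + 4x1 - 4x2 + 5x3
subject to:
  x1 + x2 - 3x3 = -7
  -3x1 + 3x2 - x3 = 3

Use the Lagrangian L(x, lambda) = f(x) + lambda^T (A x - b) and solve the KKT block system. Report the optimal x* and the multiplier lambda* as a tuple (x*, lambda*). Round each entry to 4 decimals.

Form the Lagrangian:
  L(x, lambda) = (1/2) x^T Q x + c^T x + lambda^T (A x - b)
Stationarity (grad_x L = 0): Q x + c + A^T lambda = 0.
Primal feasibility: A x = b.

This gives the KKT block system:
  [ Q   A^T ] [ x     ]   [-c ]
  [ A    0  ] [ lambda ] = [ b ]

Solving the linear system:
  x*      = (-1.7702, -0.2127, 1.6724)
  lambda* = (5.2677, -0.9645)
  f(x*)   = 20.9499

x* = (-1.7702, -0.2127, 1.6724), lambda* = (5.2677, -0.9645)


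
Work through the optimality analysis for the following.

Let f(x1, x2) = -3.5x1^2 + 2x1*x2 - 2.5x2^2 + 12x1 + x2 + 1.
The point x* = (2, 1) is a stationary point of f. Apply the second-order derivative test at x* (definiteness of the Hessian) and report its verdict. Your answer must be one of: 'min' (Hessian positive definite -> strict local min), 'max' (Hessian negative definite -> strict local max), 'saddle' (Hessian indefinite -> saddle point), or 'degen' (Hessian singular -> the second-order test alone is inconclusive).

Compute the Hessian H = grad^2 f:
  H = [[-7, 2], [2, -5]]
Verify stationarity: grad f(x*) = H x* + g = (0, 0).
Eigenvalues of H: -8.2361, -3.7639.
Both eigenvalues < 0, so H is negative definite -> x* is a strict local max.

max


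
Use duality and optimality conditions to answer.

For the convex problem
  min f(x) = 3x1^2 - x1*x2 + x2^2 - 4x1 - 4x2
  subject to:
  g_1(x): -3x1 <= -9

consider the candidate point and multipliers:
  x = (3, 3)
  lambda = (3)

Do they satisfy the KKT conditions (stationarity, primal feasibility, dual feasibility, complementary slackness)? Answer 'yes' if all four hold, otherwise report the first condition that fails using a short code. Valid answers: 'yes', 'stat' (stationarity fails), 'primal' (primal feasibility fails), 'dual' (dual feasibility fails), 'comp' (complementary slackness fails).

Gradient of f: grad f(x) = Q x + c = (11, -1)
Constraint values g_i(x) = a_i^T x - b_i:
  g_1((3, 3)) = 0
Stationarity residual: grad f(x) + sum_i lambda_i a_i = (2, -1)
  -> stationarity FAILS
Primal feasibility (all g_i <= 0): OK
Dual feasibility (all lambda_i >= 0): OK
Complementary slackness (lambda_i * g_i(x) = 0 for all i): OK

Verdict: the first failing condition is stationarity -> stat.

stat


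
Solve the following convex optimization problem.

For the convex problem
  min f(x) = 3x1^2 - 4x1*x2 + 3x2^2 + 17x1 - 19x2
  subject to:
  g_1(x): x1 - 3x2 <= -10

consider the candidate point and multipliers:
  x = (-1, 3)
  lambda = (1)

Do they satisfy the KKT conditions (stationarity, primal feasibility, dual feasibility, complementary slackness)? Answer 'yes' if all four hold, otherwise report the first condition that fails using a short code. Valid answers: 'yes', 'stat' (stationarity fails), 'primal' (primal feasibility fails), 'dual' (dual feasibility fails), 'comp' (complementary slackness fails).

Gradient of f: grad f(x) = Q x + c = (-1, 3)
Constraint values g_i(x) = a_i^T x - b_i:
  g_1((-1, 3)) = 0
Stationarity residual: grad f(x) + sum_i lambda_i a_i = (0, 0)
  -> stationarity OK
Primal feasibility (all g_i <= 0): OK
Dual feasibility (all lambda_i >= 0): OK
Complementary slackness (lambda_i * g_i(x) = 0 for all i): OK

Verdict: yes, KKT holds.

yes


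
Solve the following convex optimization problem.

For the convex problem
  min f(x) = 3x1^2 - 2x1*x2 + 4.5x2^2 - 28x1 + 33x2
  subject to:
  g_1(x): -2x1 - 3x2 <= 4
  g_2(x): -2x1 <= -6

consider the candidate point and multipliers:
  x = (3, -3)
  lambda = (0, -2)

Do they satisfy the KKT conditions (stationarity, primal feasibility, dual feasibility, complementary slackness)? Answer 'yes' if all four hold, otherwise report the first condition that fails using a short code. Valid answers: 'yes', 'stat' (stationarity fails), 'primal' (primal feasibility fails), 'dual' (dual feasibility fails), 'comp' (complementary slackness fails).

Gradient of f: grad f(x) = Q x + c = (-4, 0)
Constraint values g_i(x) = a_i^T x - b_i:
  g_1((3, -3)) = -1
  g_2((3, -3)) = 0
Stationarity residual: grad f(x) + sum_i lambda_i a_i = (0, 0)
  -> stationarity OK
Primal feasibility (all g_i <= 0): OK
Dual feasibility (all lambda_i >= 0): FAILS
Complementary slackness (lambda_i * g_i(x) = 0 for all i): OK

Verdict: the first failing condition is dual_feasibility -> dual.

dual


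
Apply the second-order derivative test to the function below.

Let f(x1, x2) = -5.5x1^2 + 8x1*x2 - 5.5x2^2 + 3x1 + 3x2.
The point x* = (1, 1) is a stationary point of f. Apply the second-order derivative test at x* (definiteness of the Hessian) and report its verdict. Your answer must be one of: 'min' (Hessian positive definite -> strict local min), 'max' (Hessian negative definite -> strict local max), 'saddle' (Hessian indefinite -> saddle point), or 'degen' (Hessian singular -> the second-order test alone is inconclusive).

Compute the Hessian H = grad^2 f:
  H = [[-11, 8], [8, -11]]
Verify stationarity: grad f(x*) = H x* + g = (0, 0).
Eigenvalues of H: -19, -3.
Both eigenvalues < 0, so H is negative definite -> x* is a strict local max.

max


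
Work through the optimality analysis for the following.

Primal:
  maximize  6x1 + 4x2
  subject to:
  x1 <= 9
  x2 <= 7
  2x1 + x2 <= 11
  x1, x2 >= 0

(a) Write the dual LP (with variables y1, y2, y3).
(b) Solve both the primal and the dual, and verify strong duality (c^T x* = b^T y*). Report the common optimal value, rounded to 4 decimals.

The standard primal-dual pair for 'max c^T x s.t. A x <= b, x >= 0' is:
  Dual:  min b^T y  s.t.  A^T y >= c,  y >= 0.

So the dual LP is:
  minimize  9y1 + 7y2 + 11y3
  subject to:
    y1 + 2y3 >= 6
    y2 + y3 >= 4
    y1, y2, y3 >= 0

Solving the primal: x* = (2, 7).
  primal value c^T x* = 40.
Solving the dual: y* = (0, 1, 3).
  dual value b^T y* = 40.
Strong duality: c^T x* = b^T y*. Confirmed.

40


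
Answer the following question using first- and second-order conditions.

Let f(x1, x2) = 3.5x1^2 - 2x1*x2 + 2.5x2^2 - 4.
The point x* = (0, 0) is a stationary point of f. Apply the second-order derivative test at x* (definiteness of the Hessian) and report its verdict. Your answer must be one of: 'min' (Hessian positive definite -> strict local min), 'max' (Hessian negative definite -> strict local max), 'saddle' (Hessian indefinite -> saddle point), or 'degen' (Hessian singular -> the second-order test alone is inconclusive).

Compute the Hessian H = grad^2 f:
  H = [[7, -2], [-2, 5]]
Verify stationarity: grad f(x*) = H x* + g = (0, 0).
Eigenvalues of H: 3.7639, 8.2361.
Both eigenvalues > 0, so H is positive definite -> x* is a strict local min.

min


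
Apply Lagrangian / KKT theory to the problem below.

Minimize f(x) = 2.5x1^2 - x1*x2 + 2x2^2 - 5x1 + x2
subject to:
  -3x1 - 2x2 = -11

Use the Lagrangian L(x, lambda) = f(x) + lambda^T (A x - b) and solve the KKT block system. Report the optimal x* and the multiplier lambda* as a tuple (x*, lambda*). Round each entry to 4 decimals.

Form the Lagrangian:
  L(x, lambda) = (1/2) x^T Q x + c^T x + lambda^T (A x - b)
Stationarity (grad_x L = 0): Q x + c + A^T lambda = 0.
Primal feasibility: A x = b.

This gives the KKT block system:
  [ Q   A^T ] [ x     ]   [-c ]
  [ A    0  ] [ lambda ] = [ b ]

Solving the linear system:
  x*      = (2.6471, 1.5294)
  lambda* = (2.2353)
  f(x*)   = 6.4412

x* = (2.6471, 1.5294), lambda* = (2.2353)


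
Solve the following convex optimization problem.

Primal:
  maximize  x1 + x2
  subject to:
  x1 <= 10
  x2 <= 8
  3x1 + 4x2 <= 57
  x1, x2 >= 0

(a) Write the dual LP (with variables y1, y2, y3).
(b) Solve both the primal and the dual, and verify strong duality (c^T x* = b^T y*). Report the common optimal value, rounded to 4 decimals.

The standard primal-dual pair for 'max c^T x s.t. A x <= b, x >= 0' is:
  Dual:  min b^T y  s.t.  A^T y >= c,  y >= 0.

So the dual LP is:
  minimize  10y1 + 8y2 + 57y3
  subject to:
    y1 + 3y3 >= 1
    y2 + 4y3 >= 1
    y1, y2, y3 >= 0

Solving the primal: x* = (10, 6.75).
  primal value c^T x* = 16.75.
Solving the dual: y* = (0.25, 0, 0.25).
  dual value b^T y* = 16.75.
Strong duality: c^T x* = b^T y*. Confirmed.

16.75


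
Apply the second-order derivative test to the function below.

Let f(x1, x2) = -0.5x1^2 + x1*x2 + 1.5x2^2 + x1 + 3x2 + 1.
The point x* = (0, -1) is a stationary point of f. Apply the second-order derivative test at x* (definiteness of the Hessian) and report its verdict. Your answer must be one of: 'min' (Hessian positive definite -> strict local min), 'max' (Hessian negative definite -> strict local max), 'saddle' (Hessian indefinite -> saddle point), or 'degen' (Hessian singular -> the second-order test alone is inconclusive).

Compute the Hessian H = grad^2 f:
  H = [[-1, 1], [1, 3]]
Verify stationarity: grad f(x*) = H x* + g = (0, 0).
Eigenvalues of H: -1.2361, 3.2361.
Eigenvalues have mixed signs, so H is indefinite -> x* is a saddle point.

saddle


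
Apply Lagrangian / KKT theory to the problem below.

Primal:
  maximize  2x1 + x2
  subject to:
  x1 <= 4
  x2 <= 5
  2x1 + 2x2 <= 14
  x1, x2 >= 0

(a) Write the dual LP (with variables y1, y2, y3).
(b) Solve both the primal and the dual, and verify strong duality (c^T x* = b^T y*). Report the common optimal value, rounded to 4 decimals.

The standard primal-dual pair for 'max c^T x s.t. A x <= b, x >= 0' is:
  Dual:  min b^T y  s.t.  A^T y >= c,  y >= 0.

So the dual LP is:
  minimize  4y1 + 5y2 + 14y3
  subject to:
    y1 + 2y3 >= 2
    y2 + 2y3 >= 1
    y1, y2, y3 >= 0

Solving the primal: x* = (4, 3).
  primal value c^T x* = 11.
Solving the dual: y* = (1, 0, 0.5).
  dual value b^T y* = 11.
Strong duality: c^T x* = b^T y*. Confirmed.

11


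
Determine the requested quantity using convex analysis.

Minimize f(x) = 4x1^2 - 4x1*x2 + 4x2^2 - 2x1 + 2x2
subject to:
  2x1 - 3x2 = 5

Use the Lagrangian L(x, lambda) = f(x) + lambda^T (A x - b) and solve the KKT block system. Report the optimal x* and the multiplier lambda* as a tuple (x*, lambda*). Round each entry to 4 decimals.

Form the Lagrangian:
  L(x, lambda) = (1/2) x^T Q x + c^T x + lambda^T (A x - b)
Stationarity (grad_x L = 0): Q x + c + A^T lambda = 0.
Primal feasibility: A x = b.

This gives the KKT block system:
  [ Q   A^T ] [ x     ]   [-c ]
  [ A    0  ] [ lambda ] = [ b ]

Solving the linear system:
  x*      = (0.4643, -1.3571)
  lambda* = (-3.5714)
  f(x*)   = 7.1071

x* = (0.4643, -1.3571), lambda* = (-3.5714)


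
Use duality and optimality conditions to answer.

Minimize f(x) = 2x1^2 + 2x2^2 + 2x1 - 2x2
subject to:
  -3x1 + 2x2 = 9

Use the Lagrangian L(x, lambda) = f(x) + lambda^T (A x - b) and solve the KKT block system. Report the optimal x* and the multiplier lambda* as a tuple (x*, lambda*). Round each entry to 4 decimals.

Form the Lagrangian:
  L(x, lambda) = (1/2) x^T Q x + c^T x + lambda^T (A x - b)
Stationarity (grad_x L = 0): Q x + c + A^T lambda = 0.
Primal feasibility: A x = b.

This gives the KKT block system:
  [ Q   A^T ] [ x     ]   [-c ]
  [ A    0  ] [ lambda ] = [ b ]

Solving the linear system:
  x*      = (-2, 1.5)
  lambda* = (-2)
  f(x*)   = 5.5

x* = (-2, 1.5), lambda* = (-2)


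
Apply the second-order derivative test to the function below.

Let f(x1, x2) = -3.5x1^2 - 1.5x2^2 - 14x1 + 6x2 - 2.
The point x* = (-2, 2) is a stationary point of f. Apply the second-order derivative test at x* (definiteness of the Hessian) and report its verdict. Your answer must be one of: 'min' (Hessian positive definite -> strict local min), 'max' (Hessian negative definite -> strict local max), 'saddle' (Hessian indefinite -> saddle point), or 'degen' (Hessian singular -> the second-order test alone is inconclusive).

Compute the Hessian H = grad^2 f:
  H = [[-7, 0], [0, -3]]
Verify stationarity: grad f(x*) = H x* + g = (0, 0).
Eigenvalues of H: -7, -3.
Both eigenvalues < 0, so H is negative definite -> x* is a strict local max.

max


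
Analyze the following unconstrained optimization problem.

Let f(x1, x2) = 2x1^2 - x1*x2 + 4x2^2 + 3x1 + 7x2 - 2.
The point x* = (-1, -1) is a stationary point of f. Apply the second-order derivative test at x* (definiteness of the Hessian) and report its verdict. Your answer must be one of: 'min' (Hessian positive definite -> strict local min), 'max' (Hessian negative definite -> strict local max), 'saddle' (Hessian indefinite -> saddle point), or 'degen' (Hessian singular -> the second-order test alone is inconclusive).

Compute the Hessian H = grad^2 f:
  H = [[4, -1], [-1, 8]]
Verify stationarity: grad f(x*) = H x* + g = (0, 0).
Eigenvalues of H: 3.7639, 8.2361.
Both eigenvalues > 0, so H is positive definite -> x* is a strict local min.

min


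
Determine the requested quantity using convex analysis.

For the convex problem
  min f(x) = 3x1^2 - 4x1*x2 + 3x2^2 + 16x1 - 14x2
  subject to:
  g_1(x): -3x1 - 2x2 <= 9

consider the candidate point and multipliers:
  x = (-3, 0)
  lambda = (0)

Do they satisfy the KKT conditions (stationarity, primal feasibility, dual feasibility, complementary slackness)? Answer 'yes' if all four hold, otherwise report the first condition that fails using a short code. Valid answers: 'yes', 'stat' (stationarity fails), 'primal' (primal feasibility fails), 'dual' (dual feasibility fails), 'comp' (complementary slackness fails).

Gradient of f: grad f(x) = Q x + c = (-2, -2)
Constraint values g_i(x) = a_i^T x - b_i:
  g_1((-3, 0)) = 0
Stationarity residual: grad f(x) + sum_i lambda_i a_i = (-2, -2)
  -> stationarity FAILS
Primal feasibility (all g_i <= 0): OK
Dual feasibility (all lambda_i >= 0): OK
Complementary slackness (lambda_i * g_i(x) = 0 for all i): OK

Verdict: the first failing condition is stationarity -> stat.

stat


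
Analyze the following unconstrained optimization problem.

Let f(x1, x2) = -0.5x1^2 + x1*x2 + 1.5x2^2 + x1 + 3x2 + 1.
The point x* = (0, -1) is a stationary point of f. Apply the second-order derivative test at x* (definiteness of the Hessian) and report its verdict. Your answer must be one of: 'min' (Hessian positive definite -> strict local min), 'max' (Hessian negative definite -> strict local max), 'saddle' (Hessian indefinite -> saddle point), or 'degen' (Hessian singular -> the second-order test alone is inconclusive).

Compute the Hessian H = grad^2 f:
  H = [[-1, 1], [1, 3]]
Verify stationarity: grad f(x*) = H x* + g = (0, 0).
Eigenvalues of H: -1.2361, 3.2361.
Eigenvalues have mixed signs, so H is indefinite -> x* is a saddle point.

saddle


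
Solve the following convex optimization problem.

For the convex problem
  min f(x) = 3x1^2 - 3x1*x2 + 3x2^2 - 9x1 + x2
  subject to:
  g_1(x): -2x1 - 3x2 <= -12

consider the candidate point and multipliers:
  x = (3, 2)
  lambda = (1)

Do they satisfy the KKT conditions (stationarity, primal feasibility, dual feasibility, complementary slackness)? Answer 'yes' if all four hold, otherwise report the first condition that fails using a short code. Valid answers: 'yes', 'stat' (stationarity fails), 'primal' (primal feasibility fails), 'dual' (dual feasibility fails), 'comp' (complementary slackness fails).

Gradient of f: grad f(x) = Q x + c = (3, 4)
Constraint values g_i(x) = a_i^T x - b_i:
  g_1((3, 2)) = 0
Stationarity residual: grad f(x) + sum_i lambda_i a_i = (1, 1)
  -> stationarity FAILS
Primal feasibility (all g_i <= 0): OK
Dual feasibility (all lambda_i >= 0): OK
Complementary slackness (lambda_i * g_i(x) = 0 for all i): OK

Verdict: the first failing condition is stationarity -> stat.

stat


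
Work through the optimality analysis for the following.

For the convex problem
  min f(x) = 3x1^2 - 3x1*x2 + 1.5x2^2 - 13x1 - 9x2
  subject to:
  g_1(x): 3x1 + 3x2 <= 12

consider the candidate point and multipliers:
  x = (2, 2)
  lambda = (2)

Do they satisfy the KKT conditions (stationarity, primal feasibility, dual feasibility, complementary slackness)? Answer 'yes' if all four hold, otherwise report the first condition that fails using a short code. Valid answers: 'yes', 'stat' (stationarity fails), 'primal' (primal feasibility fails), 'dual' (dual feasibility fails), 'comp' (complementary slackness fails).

Gradient of f: grad f(x) = Q x + c = (-7, -9)
Constraint values g_i(x) = a_i^T x - b_i:
  g_1((2, 2)) = 0
Stationarity residual: grad f(x) + sum_i lambda_i a_i = (-1, -3)
  -> stationarity FAILS
Primal feasibility (all g_i <= 0): OK
Dual feasibility (all lambda_i >= 0): OK
Complementary slackness (lambda_i * g_i(x) = 0 for all i): OK

Verdict: the first failing condition is stationarity -> stat.

stat


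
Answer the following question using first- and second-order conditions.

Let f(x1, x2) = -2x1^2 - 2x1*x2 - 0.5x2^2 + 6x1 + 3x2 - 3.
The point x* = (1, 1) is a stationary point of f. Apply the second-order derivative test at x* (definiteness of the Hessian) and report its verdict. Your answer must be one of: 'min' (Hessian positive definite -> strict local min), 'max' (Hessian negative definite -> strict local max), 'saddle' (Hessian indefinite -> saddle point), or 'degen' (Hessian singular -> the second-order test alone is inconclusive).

Compute the Hessian H = grad^2 f:
  H = [[-4, -2], [-2, -1]]
Verify stationarity: grad f(x*) = H x* + g = (0, 0).
Eigenvalues of H: -5, 0.
H has a zero eigenvalue (singular; negative semidefinite but not definite), so H is neither positive definite, negative definite, nor indefinite. The second-order test alone is inconclusive -> degen.
(Indeed, f is constant along the null direction of H through x*, so x* is not a strict local extremum.)

degen


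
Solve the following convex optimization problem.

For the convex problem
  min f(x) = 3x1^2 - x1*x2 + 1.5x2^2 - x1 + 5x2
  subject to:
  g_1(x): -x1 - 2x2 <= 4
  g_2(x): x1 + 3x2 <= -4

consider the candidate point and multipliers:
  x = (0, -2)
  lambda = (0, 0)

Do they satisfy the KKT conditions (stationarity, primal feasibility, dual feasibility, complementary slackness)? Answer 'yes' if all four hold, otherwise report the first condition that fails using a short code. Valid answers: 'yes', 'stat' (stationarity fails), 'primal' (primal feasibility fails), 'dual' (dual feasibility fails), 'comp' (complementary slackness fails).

Gradient of f: grad f(x) = Q x + c = (1, -1)
Constraint values g_i(x) = a_i^T x - b_i:
  g_1((0, -2)) = 0
  g_2((0, -2)) = -2
Stationarity residual: grad f(x) + sum_i lambda_i a_i = (1, -1)
  -> stationarity FAILS
Primal feasibility (all g_i <= 0): OK
Dual feasibility (all lambda_i >= 0): OK
Complementary slackness (lambda_i * g_i(x) = 0 for all i): OK

Verdict: the first failing condition is stationarity -> stat.

stat


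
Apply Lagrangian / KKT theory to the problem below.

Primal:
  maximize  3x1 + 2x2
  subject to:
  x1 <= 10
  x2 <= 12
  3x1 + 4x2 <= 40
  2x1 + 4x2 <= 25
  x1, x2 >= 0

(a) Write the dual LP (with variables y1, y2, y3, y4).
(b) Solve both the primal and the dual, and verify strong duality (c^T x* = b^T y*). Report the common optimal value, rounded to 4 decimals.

The standard primal-dual pair for 'max c^T x s.t. A x <= b, x >= 0' is:
  Dual:  min b^T y  s.t.  A^T y >= c,  y >= 0.

So the dual LP is:
  minimize  10y1 + 12y2 + 40y3 + 25y4
  subject to:
    y1 + 3y3 + 2y4 >= 3
    y2 + 4y3 + 4y4 >= 2
    y1, y2, y3, y4 >= 0

Solving the primal: x* = (10, 1.25).
  primal value c^T x* = 32.5.
Solving the dual: y* = (2, 0, 0, 0.5).
  dual value b^T y* = 32.5.
Strong duality: c^T x* = b^T y*. Confirmed.

32.5


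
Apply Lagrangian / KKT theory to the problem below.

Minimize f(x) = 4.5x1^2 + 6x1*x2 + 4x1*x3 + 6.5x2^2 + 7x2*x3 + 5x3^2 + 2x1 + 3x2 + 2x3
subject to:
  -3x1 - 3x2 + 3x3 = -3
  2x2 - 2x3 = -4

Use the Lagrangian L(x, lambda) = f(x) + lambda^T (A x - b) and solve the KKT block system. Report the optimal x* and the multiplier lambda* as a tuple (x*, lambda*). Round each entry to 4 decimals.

Form the Lagrangian:
  L(x, lambda) = (1/2) x^T Q x + c^T x + lambda^T (A x - b)
Stationarity (grad_x L = 0): Q x + c + A^T lambda = 0.
Primal feasibility: A x = b.

This gives the KKT block system:
  [ Q   A^T ] [ x     ]   [-c ]
  [ A    0  ] [ lambda ] = [ b ]

Solving the linear system:
  x*      = (3, -1.8649, 0.1351)
  lambda* = (6.1171, 10.3243)
  f(x*)   = 30.1622

x* = (3, -1.8649, 0.1351), lambda* = (6.1171, 10.3243)


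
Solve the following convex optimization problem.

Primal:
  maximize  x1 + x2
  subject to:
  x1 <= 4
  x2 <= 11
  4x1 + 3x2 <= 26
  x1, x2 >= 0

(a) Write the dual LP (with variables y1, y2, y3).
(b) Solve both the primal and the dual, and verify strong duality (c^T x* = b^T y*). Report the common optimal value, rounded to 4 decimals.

The standard primal-dual pair for 'max c^T x s.t. A x <= b, x >= 0' is:
  Dual:  min b^T y  s.t.  A^T y >= c,  y >= 0.

So the dual LP is:
  minimize  4y1 + 11y2 + 26y3
  subject to:
    y1 + 4y3 >= 1
    y2 + 3y3 >= 1
    y1, y2, y3 >= 0

Solving the primal: x* = (0, 8.6667).
  primal value c^T x* = 8.6667.
Solving the dual: y* = (0, 0, 0.3333).
  dual value b^T y* = 8.6667.
Strong duality: c^T x* = b^T y*. Confirmed.

8.6667


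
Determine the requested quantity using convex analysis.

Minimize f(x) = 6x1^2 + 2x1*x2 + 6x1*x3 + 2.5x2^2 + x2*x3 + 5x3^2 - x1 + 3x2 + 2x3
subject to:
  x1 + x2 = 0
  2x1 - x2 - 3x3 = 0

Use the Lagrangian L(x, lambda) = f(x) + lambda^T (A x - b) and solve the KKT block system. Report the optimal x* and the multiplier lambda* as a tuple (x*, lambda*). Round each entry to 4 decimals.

Form the Lagrangian:
  L(x, lambda) = (1/2) x^T Q x + c^T x + lambda^T (A x - b)
Stationarity (grad_x L = 0): Q x + c + A^T lambda = 0.
Primal feasibility: A x = b.

This gives the KKT block system:
  [ Q   A^T ] [ x     ]   [-c ]
  [ A    0  ] [ lambda ] = [ b ]

Solving the linear system:
  x*      = (0.0606, -0.0606, 0.0606)
  lambda* = (-1.9091, 0.9697)
  f(x*)   = -0.0606

x* = (0.0606, -0.0606, 0.0606), lambda* = (-1.9091, 0.9697)


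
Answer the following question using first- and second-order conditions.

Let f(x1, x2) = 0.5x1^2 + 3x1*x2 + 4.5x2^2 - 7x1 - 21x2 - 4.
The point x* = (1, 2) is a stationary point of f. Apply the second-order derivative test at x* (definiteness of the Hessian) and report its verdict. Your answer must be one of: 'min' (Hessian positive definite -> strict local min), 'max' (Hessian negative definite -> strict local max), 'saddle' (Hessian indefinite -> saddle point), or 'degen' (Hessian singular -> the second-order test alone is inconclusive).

Compute the Hessian H = grad^2 f:
  H = [[1, 3], [3, 9]]
Verify stationarity: grad f(x*) = H x* + g = (0, 0).
Eigenvalues of H: 0, 10.
H has a zero eigenvalue (singular; positive semidefinite but not definite), so H is neither positive definite, negative definite, nor indefinite. The second-order test alone is inconclusive -> degen.
(Indeed, f is constant along the null direction of H through x*, so x* is not a strict local extremum.)

degen


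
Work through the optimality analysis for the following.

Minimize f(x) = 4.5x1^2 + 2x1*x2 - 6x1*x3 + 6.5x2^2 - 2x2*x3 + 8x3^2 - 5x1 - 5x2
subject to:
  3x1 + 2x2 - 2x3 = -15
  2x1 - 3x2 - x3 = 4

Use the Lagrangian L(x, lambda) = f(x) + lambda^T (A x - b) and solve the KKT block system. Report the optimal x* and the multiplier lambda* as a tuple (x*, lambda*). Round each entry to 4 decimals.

Form the Lagrangian:
  L(x, lambda) = (1/2) x^T Q x + c^T x + lambda^T (A x - b)
Stationarity (grad_x L = 0): Q x + c + A^T lambda = 0.
Primal feasibility: A x = b.

This gives the KKT block system:
  [ Q   A^T ] [ x     ]   [-c ]
  [ A    0  ] [ lambda ] = [ b ]

Solving the linear system:
  x*      = (-2.6751, -3.2094, 0.278)
  lambda* = (16.6726, -6.4277)
  f(x*)   = 152.6109

x* = (-2.6751, -3.2094, 0.278), lambda* = (16.6726, -6.4277)


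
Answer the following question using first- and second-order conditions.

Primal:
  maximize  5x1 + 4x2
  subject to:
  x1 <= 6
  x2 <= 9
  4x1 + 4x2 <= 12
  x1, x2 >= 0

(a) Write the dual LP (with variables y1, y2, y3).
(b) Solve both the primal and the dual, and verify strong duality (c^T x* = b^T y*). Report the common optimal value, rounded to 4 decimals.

The standard primal-dual pair for 'max c^T x s.t. A x <= b, x >= 0' is:
  Dual:  min b^T y  s.t.  A^T y >= c,  y >= 0.

So the dual LP is:
  minimize  6y1 + 9y2 + 12y3
  subject to:
    y1 + 4y3 >= 5
    y2 + 4y3 >= 4
    y1, y2, y3 >= 0

Solving the primal: x* = (3, 0).
  primal value c^T x* = 15.
Solving the dual: y* = (0, 0, 1.25).
  dual value b^T y* = 15.
Strong duality: c^T x* = b^T y*. Confirmed.

15


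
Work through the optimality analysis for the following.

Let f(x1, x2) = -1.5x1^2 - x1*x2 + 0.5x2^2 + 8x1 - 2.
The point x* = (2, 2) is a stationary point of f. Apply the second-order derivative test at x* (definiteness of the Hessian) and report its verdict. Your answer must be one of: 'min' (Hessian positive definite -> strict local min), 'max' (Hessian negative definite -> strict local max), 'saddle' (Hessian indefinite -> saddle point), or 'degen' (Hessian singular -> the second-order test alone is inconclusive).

Compute the Hessian H = grad^2 f:
  H = [[-3, -1], [-1, 1]]
Verify stationarity: grad f(x*) = H x* + g = (0, 0).
Eigenvalues of H: -3.2361, 1.2361.
Eigenvalues have mixed signs, so H is indefinite -> x* is a saddle point.

saddle


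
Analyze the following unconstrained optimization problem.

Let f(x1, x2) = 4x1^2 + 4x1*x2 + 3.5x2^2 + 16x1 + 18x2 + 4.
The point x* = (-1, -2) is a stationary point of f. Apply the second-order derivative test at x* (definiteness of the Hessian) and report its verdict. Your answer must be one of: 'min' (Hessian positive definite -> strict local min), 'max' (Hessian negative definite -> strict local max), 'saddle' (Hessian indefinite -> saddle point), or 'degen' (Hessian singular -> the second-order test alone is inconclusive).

Compute the Hessian H = grad^2 f:
  H = [[8, 4], [4, 7]]
Verify stationarity: grad f(x*) = H x* + g = (0, 0).
Eigenvalues of H: 3.4689, 11.5311.
Both eigenvalues > 0, so H is positive definite -> x* is a strict local min.

min


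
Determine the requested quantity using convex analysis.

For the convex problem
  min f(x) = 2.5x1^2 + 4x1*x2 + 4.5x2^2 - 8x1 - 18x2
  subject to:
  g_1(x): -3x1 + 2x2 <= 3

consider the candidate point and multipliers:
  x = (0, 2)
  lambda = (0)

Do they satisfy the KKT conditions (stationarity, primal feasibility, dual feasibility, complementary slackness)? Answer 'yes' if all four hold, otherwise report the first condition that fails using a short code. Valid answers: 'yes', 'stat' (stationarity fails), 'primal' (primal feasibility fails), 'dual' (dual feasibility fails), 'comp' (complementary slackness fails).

Gradient of f: grad f(x) = Q x + c = (0, 0)
Constraint values g_i(x) = a_i^T x - b_i:
  g_1((0, 2)) = 1
Stationarity residual: grad f(x) + sum_i lambda_i a_i = (0, 0)
  -> stationarity OK
Primal feasibility (all g_i <= 0): FAILS
Dual feasibility (all lambda_i >= 0): OK
Complementary slackness (lambda_i * g_i(x) = 0 for all i): OK

Verdict: the first failing condition is primal_feasibility -> primal.

primal


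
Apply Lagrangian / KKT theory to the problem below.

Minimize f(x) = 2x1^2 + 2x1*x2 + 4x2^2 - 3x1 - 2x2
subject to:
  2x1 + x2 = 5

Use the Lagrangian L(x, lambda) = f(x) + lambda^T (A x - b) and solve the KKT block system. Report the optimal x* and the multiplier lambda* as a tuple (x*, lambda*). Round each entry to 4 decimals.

Form the Lagrangian:
  L(x, lambda) = (1/2) x^T Q x + c^T x + lambda^T (A x - b)
Stationarity (grad_x L = 0): Q x + c + A^T lambda = 0.
Primal feasibility: A x = b.

This gives the KKT block system:
  [ Q   A^T ] [ x     ]   [-c ]
  [ A    0  ] [ lambda ] = [ b ]

Solving the linear system:
  x*      = (2.4643, 0.0714)
  lambda* = (-3.5)
  f(x*)   = 4.9821

x* = (2.4643, 0.0714), lambda* = (-3.5)


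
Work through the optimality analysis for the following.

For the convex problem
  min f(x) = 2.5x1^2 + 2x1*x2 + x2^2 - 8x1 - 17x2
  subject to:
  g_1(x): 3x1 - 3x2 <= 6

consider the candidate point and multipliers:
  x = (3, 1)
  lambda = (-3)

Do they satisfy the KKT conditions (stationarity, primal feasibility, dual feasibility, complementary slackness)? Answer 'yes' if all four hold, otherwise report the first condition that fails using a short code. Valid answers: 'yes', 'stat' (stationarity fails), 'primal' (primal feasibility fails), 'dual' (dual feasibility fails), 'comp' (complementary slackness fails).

Gradient of f: grad f(x) = Q x + c = (9, -9)
Constraint values g_i(x) = a_i^T x - b_i:
  g_1((3, 1)) = 0
Stationarity residual: grad f(x) + sum_i lambda_i a_i = (0, 0)
  -> stationarity OK
Primal feasibility (all g_i <= 0): OK
Dual feasibility (all lambda_i >= 0): FAILS
Complementary slackness (lambda_i * g_i(x) = 0 for all i): OK

Verdict: the first failing condition is dual_feasibility -> dual.

dual


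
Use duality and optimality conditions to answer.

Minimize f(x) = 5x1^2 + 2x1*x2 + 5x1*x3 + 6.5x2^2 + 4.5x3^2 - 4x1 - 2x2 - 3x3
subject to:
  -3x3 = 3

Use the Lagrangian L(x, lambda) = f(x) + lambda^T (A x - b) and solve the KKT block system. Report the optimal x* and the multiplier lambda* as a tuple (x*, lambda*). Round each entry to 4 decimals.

Form the Lagrangian:
  L(x, lambda) = (1/2) x^T Q x + c^T x + lambda^T (A x - b)
Stationarity (grad_x L = 0): Q x + c + A^T lambda = 0.
Primal feasibility: A x = b.

This gives the KKT block system:
  [ Q   A^T ] [ x     ]   [-c ]
  [ A    0  ] [ lambda ] = [ b ]

Solving the linear system:
  x*      = (0.8968, 0.0159, -1)
  lambda* = (-2.5053)
  f(x*)   = 3.4484

x* = (0.8968, 0.0159, -1), lambda* = (-2.5053)


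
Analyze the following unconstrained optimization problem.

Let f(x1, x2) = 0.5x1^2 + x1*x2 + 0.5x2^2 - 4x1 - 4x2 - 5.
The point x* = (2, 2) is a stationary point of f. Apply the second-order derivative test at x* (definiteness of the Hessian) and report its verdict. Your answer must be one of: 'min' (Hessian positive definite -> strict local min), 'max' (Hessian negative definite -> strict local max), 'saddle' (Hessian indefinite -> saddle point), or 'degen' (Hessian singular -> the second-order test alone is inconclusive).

Compute the Hessian H = grad^2 f:
  H = [[1, 1], [1, 1]]
Verify stationarity: grad f(x*) = H x* + g = (0, 0).
Eigenvalues of H: 0, 2.
H has a zero eigenvalue (singular; positive semidefinite but not definite), so H is neither positive definite, negative definite, nor indefinite. The second-order test alone is inconclusive -> degen.
(Indeed, f is constant along the null direction of H through x*, so x* is not a strict local extremum.)

degen


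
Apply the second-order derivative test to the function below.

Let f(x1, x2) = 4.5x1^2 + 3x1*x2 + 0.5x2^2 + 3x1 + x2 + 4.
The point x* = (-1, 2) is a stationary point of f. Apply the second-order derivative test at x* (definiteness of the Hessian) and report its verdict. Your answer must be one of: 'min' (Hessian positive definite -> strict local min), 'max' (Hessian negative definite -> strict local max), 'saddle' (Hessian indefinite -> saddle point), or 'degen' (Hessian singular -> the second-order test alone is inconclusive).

Compute the Hessian H = grad^2 f:
  H = [[9, 3], [3, 1]]
Verify stationarity: grad f(x*) = H x* + g = (0, 0).
Eigenvalues of H: 0, 10.
H has a zero eigenvalue (singular; positive semidefinite but not definite), so H is neither positive definite, negative definite, nor indefinite. The second-order test alone is inconclusive -> degen.
(Indeed, f is constant along the null direction of H through x*, so x* is not a strict local extremum.)

degen


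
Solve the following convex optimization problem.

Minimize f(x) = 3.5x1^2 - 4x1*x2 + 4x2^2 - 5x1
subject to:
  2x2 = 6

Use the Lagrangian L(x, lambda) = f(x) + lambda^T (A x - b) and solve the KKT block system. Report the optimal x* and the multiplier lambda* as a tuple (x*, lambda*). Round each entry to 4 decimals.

Form the Lagrangian:
  L(x, lambda) = (1/2) x^T Q x + c^T x + lambda^T (A x - b)
Stationarity (grad_x L = 0): Q x + c + A^T lambda = 0.
Primal feasibility: A x = b.

This gives the KKT block system:
  [ Q   A^T ] [ x     ]   [-c ]
  [ A    0  ] [ lambda ] = [ b ]

Solving the linear system:
  x*      = (2.4286, 3)
  lambda* = (-7.1429)
  f(x*)   = 15.3571

x* = (2.4286, 3), lambda* = (-7.1429)


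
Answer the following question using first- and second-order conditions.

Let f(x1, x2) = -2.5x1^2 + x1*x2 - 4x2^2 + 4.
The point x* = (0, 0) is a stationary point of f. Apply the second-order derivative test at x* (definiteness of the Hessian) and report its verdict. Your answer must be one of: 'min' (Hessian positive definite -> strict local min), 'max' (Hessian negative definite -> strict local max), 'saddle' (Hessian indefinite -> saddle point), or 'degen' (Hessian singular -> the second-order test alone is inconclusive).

Compute the Hessian H = grad^2 f:
  H = [[-5, 1], [1, -8]]
Verify stationarity: grad f(x*) = H x* + g = (0, 0).
Eigenvalues of H: -8.3028, -4.6972.
Both eigenvalues < 0, so H is negative definite -> x* is a strict local max.

max


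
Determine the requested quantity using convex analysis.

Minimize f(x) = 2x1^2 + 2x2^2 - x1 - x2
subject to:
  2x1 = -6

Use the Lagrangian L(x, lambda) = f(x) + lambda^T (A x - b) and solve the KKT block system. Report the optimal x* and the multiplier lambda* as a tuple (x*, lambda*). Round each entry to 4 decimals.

Form the Lagrangian:
  L(x, lambda) = (1/2) x^T Q x + c^T x + lambda^T (A x - b)
Stationarity (grad_x L = 0): Q x + c + A^T lambda = 0.
Primal feasibility: A x = b.

This gives the KKT block system:
  [ Q   A^T ] [ x     ]   [-c ]
  [ A    0  ] [ lambda ] = [ b ]

Solving the linear system:
  x*      = (-3, 0.25)
  lambda* = (6.5)
  f(x*)   = 20.875

x* = (-3, 0.25), lambda* = (6.5)


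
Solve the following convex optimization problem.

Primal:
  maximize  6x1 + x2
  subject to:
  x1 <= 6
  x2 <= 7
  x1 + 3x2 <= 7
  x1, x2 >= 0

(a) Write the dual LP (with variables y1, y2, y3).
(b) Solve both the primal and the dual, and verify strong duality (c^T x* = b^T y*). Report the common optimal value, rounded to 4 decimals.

The standard primal-dual pair for 'max c^T x s.t. A x <= b, x >= 0' is:
  Dual:  min b^T y  s.t.  A^T y >= c,  y >= 0.

So the dual LP is:
  minimize  6y1 + 7y2 + 7y3
  subject to:
    y1 + y3 >= 6
    y2 + 3y3 >= 1
    y1, y2, y3 >= 0

Solving the primal: x* = (6, 0.3333).
  primal value c^T x* = 36.3333.
Solving the dual: y* = (5.6667, 0, 0.3333).
  dual value b^T y* = 36.3333.
Strong duality: c^T x* = b^T y*. Confirmed.

36.3333


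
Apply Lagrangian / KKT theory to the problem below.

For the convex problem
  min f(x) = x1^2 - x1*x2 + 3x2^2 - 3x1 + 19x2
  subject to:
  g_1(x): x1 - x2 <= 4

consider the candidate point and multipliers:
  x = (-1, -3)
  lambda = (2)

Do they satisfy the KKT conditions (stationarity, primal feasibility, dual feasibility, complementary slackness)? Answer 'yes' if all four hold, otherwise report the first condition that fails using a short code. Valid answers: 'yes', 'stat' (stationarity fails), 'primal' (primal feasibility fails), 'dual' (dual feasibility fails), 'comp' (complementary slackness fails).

Gradient of f: grad f(x) = Q x + c = (-2, 2)
Constraint values g_i(x) = a_i^T x - b_i:
  g_1((-1, -3)) = -2
Stationarity residual: grad f(x) + sum_i lambda_i a_i = (0, 0)
  -> stationarity OK
Primal feasibility (all g_i <= 0): OK
Dual feasibility (all lambda_i >= 0): OK
Complementary slackness (lambda_i * g_i(x) = 0 for all i): FAILS

Verdict: the first failing condition is complementary_slackness -> comp.

comp


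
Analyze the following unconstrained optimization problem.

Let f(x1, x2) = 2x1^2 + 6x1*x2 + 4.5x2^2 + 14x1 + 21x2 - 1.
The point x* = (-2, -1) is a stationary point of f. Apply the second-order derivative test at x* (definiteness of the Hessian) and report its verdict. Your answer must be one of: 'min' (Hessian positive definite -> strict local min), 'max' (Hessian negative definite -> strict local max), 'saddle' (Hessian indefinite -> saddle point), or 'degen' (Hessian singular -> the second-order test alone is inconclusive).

Compute the Hessian H = grad^2 f:
  H = [[4, 6], [6, 9]]
Verify stationarity: grad f(x*) = H x* + g = (0, 0).
Eigenvalues of H: 0, 13.
H has a zero eigenvalue (singular; positive semidefinite but not definite), so H is neither positive definite, negative definite, nor indefinite. The second-order test alone is inconclusive -> degen.
(Indeed, f is constant along the null direction of H through x*, so x* is not a strict local extremum.)

degen


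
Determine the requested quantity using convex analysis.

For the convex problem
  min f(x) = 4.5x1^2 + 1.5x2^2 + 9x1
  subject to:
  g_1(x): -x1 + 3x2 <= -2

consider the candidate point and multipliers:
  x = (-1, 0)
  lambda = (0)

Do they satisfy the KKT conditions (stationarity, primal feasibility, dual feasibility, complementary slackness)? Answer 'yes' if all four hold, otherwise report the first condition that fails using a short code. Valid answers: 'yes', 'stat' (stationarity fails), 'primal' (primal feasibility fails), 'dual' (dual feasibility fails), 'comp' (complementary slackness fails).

Gradient of f: grad f(x) = Q x + c = (0, 0)
Constraint values g_i(x) = a_i^T x - b_i:
  g_1((-1, 0)) = 3
Stationarity residual: grad f(x) + sum_i lambda_i a_i = (0, 0)
  -> stationarity OK
Primal feasibility (all g_i <= 0): FAILS
Dual feasibility (all lambda_i >= 0): OK
Complementary slackness (lambda_i * g_i(x) = 0 for all i): OK

Verdict: the first failing condition is primal_feasibility -> primal.

primal


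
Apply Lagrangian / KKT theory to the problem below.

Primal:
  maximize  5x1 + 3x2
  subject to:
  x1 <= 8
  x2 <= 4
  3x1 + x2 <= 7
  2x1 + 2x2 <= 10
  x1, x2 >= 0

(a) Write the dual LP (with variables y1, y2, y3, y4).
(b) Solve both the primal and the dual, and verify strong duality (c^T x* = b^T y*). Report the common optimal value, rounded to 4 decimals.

The standard primal-dual pair for 'max c^T x s.t. A x <= b, x >= 0' is:
  Dual:  min b^T y  s.t.  A^T y >= c,  y >= 0.

So the dual LP is:
  minimize  8y1 + 4y2 + 7y3 + 10y4
  subject to:
    y1 + 3y3 + 2y4 >= 5
    y2 + y3 + 2y4 >= 3
    y1, y2, y3, y4 >= 0

Solving the primal: x* = (1, 4).
  primal value c^T x* = 17.
Solving the dual: y* = (0, 1.3333, 1.6667, 0).
  dual value b^T y* = 17.
Strong duality: c^T x* = b^T y*. Confirmed.

17


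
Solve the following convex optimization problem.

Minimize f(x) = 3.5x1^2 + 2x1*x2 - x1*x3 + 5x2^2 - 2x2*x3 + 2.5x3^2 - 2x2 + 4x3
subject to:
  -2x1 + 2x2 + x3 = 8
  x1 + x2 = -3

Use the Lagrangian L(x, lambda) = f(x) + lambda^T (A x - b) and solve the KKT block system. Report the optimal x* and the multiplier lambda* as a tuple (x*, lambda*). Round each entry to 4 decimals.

Form the Lagrangian:
  L(x, lambda) = (1/2) x^T Q x + c^T x + lambda^T (A x - b)
Stationarity (grad_x L = 0): Q x + c + A^T lambda = 0.
Primal feasibility: A x = b.

This gives the KKT block system:
  [ Q   A^T ] [ x     ]   [-c ]
  [ A    0  ] [ lambda ] = [ b ]

Solving the linear system:
  x*      = (-3.5644, 0.5644, -0.2574)
  lambda* = (-5.1485, 13.2673)
  f(x*)   = 39.4158

x* = (-3.5644, 0.5644, -0.2574), lambda* = (-5.1485, 13.2673)


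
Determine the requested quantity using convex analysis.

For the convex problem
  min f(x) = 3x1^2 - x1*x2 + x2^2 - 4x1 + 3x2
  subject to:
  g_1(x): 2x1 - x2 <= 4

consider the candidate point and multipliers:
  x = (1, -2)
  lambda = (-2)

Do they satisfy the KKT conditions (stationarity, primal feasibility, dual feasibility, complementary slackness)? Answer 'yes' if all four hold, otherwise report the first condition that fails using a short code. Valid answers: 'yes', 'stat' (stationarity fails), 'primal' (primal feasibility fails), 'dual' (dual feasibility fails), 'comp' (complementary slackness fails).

Gradient of f: grad f(x) = Q x + c = (4, -2)
Constraint values g_i(x) = a_i^T x - b_i:
  g_1((1, -2)) = 0
Stationarity residual: grad f(x) + sum_i lambda_i a_i = (0, 0)
  -> stationarity OK
Primal feasibility (all g_i <= 0): OK
Dual feasibility (all lambda_i >= 0): FAILS
Complementary slackness (lambda_i * g_i(x) = 0 for all i): OK

Verdict: the first failing condition is dual_feasibility -> dual.

dual
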